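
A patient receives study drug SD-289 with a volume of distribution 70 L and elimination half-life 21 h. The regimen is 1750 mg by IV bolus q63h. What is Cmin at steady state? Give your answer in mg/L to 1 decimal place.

τ = 63 h = 3 half-lives, so f = (1/2)^3 = 0.125.
At steady state, R = 1/(1 − 0.125) = 8/7.
Single-dose peak C₀ = D/Vd = 1750/70 = 25 mg/L.
Steady-state peak Cmax,ss = C₀·R = 25 × 8/7 ≈ 28.571 mg/L.
Steady-state trough Cmin,ss = Cmax,ss·f ≈ 28.571 × 0.125 ≈ 3.571 mg/L.

3.6 mg/L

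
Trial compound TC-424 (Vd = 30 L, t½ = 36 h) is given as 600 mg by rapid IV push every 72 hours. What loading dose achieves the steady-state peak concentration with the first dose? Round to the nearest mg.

800 mg

f = (1/2)^(72/36) ≈ 0.250000; accumulation ratio R = 1/(1−f) ≈ 1.33333.
Loading dose to hit Cmax,ss on first dose: D_load = D_maint·R ≈ 600 × 1.33333 ≈ 800.00 mg.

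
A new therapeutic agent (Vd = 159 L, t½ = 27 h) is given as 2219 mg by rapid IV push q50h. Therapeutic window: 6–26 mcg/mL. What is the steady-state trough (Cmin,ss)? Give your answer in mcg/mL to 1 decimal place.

5.3 mcg/mL

Over one 50-h interval, 50/27 ≈ 1.8519 half-lives elapse, leaving f ≈ 0.2770 of each dose.
Each bolus raises the concentration by D/Vd = 2219/159 ≈ 13.956 mcg/mL.
Steady-state trough Cmin,ss = C₀·f/(1−f) ≈ 13.956 × 0.2770/0.7230 ≈ 5.347 mcg/mL.
Trough 5.3 mcg/mL vs MEC 6 mcg/mL: subtherapeutic.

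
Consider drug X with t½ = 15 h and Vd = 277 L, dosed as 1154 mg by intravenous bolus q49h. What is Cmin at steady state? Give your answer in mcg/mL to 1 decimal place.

0.5 mcg/mL

k = ln2/t½ = ln2/15 ≈ 0.046210 h⁻¹; fraction remaining f = e^(−kτ) = e^(−0.046210×49) ≈ 0.1039.
Accumulation ratio R = 1/(1 − f) ≈ 1/0.8961 ≈ 1.1159.
Each bolus raises the concentration by D/Vd = 1154/277 ≈ 4.166 mcg/mL.
Steady-state peak Cmax,ss = C₀·R ≈ 4.166 × 1.1159 ≈ 4.649 mcg/mL.
One interval later, Cmin,ss = Cmax,ss·e^(−kτ) ≈ 4.649 × 0.1039 ≈ 0.483 mcg/mL.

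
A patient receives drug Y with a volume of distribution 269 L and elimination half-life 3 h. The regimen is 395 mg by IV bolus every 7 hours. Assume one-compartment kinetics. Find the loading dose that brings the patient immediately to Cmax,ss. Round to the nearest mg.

f = (1/2)^(7/3) ≈ 0.198425; accumulation ratio R = 1/(1−f) ≈ 1.24754.
Loading dose to hit Cmax,ss on first dose: D_load = D_maint·R ≈ 395 × 1.24754 ≈ 492.78 mg.

493 mg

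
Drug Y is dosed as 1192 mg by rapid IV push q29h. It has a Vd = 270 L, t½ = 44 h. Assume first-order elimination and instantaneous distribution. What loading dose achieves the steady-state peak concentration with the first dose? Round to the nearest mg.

f = (1/2)^(29/44) ≈ 0.633277; accumulation ratio R = 1/(1−f) ≈ 2.72685.
Loading dose to hit Cmax,ss on first dose: D_load = D_maint·R ≈ 1192 × 2.72685 ≈ 3250.41 mg.

3250 mg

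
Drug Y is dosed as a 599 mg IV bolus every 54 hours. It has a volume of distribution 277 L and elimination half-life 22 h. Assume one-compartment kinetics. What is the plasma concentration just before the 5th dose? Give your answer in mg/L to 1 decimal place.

0.5 mg/L

f = (1/2)^(τ/t½) = (1/2)^(54/22) ≈ 0.1824.
C₀ = D/Vd = 599/277 ≈ 2.162 mg/L.
Before the 5th dose, 4 doses have been given. Superposition: Cmin = C₀·(f + f² + … + f^4).
≈ 2.162 × (0.1824 + 0.0333 + 0.0061 + 0.0011) ≈ 2.162 × 0.2229 ≈ 0.482 mg/L.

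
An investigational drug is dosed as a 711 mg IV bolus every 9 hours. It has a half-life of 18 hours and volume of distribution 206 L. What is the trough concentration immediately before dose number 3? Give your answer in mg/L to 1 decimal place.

f = (1/2)^(τ/t½) = (1/2)^(9/18) ≈ 0.7071.
C₀ = D/Vd = 711/206 ≈ 3.451 mg/L.
Before the 3rd dose, 2 doses have been given. Superposition: Cmin = C₀·(f + f²).
≈ 3.451 × (0.7071 + 0.5000) ≈ 3.451 × 1.2071 ≈ 4.166 mg/L.

4.2 mg/L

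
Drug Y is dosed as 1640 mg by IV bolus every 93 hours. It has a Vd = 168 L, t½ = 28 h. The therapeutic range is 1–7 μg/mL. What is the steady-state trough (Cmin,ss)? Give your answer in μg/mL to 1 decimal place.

k = ln2/t½ = ln2/28 ≈ 0.024755 h⁻¹; fraction remaining f = e^(−kτ) = e^(−0.024755×93) ≈ 0.1000.
Accumulation ratio R = 1/(1 − f) ≈ 1/0.9000 ≈ 1.1111.
Single-dose peak C₀ = D/Vd = 1640/168 ≈ 9.762 μg/mL.
Steady-state peak Cmax,ss = C₀·R ≈ 9.762 × 1.1111 ≈ 10.847 μg/mL.
Steady-state trough Cmin,ss = Cmax,ss·f ≈ 10.847 × 0.1000 ≈ 1.085 μg/mL.
Trough 1.1 μg/mL vs MEC 1 μg/mL: adequate.

1.1 μg/mL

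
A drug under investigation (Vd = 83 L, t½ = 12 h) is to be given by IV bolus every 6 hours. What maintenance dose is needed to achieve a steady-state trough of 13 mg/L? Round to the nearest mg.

447 mg

τ/t½ = 6/12 ≈ 0.5, so f = (1/2)^(6/12) ≈ 0.707107.
Cmin,ss = (D/Vd)·f/(1−f), so D = Cmin,ss·Vd·(1−f)/f.
D = 13 × 83 × (1−f)/f ≈ 13 × 83 × 0.41421 ≈ 446.93 mg.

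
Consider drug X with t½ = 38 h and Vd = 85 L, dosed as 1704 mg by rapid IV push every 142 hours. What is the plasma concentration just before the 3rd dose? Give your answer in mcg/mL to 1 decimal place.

1.6 mcg/mL

f = (1/2)^(τ/t½) = (1/2)^(142/38) ≈ 0.0750.
C₀ = D/Vd = 1704/85 ≈ 20.047 mcg/mL.
Before the 3rd dose, 2 doses have been given. Superposition: Cmin = C₀·(f + f²).
≈ 20.047 × (0.0750 + 0.0056) ≈ 20.047 × 0.0806 ≈ 1.616 mcg/mL.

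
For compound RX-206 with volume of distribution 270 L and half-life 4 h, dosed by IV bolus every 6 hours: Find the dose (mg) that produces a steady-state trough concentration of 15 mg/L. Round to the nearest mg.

τ/t½ = 6/4 ≈ 1.5, so f = (1/2)^(6/4) ≈ 0.353553.
Cmin,ss = (D/Vd)·f/(1−f), so D = Cmin,ss·Vd·(1−f)/f.
D = 15 × 270 × (1−f)/f ≈ 15 × 270 × 1.82843 ≈ 7405.14 mg.

7405 mg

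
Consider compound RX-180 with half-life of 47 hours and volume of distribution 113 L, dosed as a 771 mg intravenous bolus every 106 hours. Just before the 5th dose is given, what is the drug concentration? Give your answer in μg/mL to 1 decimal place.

f = (1/2)^(τ/t½) = (1/2)^(106/47) ≈ 0.2095.
C₀ = D/Vd = 771/113 ≈ 6.823 μg/mL.
Before the 5th dose, 4 doses have been given. Superposition: Cmin = C₀·(f + f² + … + f^4).
≈ 6.823 × (0.2095 + 0.0439 + 0.0092 + 0.0019) ≈ 6.823 × 0.2645 ≈ 1.805 μg/mL.

1.8 μg/mL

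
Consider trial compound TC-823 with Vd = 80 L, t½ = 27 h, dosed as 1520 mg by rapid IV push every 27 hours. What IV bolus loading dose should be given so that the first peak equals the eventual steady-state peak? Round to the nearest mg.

f = (1/2)^(27/27) ≈ 0.500000; accumulation ratio R = 1/(1−f) ≈ 2.00000.
Loading dose to hit Cmax,ss on first dose: D_load = D_maint·R ≈ 1520 × 2.00000 ≈ 3040.00 mg.

3040 mg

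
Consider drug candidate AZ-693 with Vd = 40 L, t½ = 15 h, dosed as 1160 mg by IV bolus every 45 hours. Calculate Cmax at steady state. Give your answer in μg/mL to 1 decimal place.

33.1 μg/mL

The dosing interval is 3 half-lives, so f = 2^(−3) = 0.125.
Accumulation ratio R = 1/(1 − f) = 1/0.875 = 8/7.
Single-dose peak C₀ = D/Vd = 1160/40 = 29 μg/mL.
Steady-state peak Cmax,ss = C₀·R = 29 × 8/7 ≈ 33.143 μg/mL.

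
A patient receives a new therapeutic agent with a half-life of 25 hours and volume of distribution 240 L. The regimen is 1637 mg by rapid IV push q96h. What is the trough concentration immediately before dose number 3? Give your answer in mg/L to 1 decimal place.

0.5 mg/L

f = (1/2)^(τ/t½) = (1/2)^(96/25) ≈ 0.0698.
C₀ = D/Vd = 1637/240 ≈ 6.821 mg/L.
Before the 3rd dose, 2 doses have been given. Superposition: Cmin = C₀·(f + f²).
≈ 6.821 × (0.0698 + 0.0049) ≈ 6.821 × 0.0747 ≈ 0.510 mg/L.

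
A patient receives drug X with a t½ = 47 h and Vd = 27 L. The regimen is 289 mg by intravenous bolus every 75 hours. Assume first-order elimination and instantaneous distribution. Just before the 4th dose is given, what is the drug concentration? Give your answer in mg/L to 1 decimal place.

5.1 mg/L

f = (1/2)^(τ/t½) = (1/2)^(75/47) ≈ 0.3309.
C₀ = D/Vd = 289/27 ≈ 10.704 mg/L.
Before the 4th dose, 3 doses have been given. Superposition: Cmin = C₀·(f + f² + … + f^3).
≈ 10.704 × (0.3309 + 0.1095 + 0.0362) ≈ 10.704 × 0.4766 ≈ 5.102 mg/L.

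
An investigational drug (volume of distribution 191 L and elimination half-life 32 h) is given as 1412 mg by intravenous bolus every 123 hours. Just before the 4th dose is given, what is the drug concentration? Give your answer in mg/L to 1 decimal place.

f = (1/2)^(τ/t½) = (1/2)^(123/32) ≈ 0.0696.
C₀ = D/Vd = 1412/191 ≈ 7.393 mg/L.
Before the 4th dose, 3 doses have been given. Superposition: Cmin = C₀·(f + f² + … + f^3).
≈ 7.393 × (0.0696 + 0.0048 + 0.0003) ≈ 7.393 × 0.0747 ≈ 0.552 mg/L.

0.6 mg/L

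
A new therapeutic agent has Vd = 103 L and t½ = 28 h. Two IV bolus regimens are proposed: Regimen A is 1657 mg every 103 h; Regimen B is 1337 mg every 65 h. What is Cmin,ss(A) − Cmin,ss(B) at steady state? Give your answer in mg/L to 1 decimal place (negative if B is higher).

-1.9 mg/L

Regimen A: f = (1/2)^(103/28) ≈ 0.0781; Cmin,ss = (1657/103)·f/(1−f) ≈ 1.363 mg/L.
Regimen B: f = (1/2)^(65/28) ≈ 0.2001; Cmin,ss = (1337/103)·f/(1−f) ≈ 3.247 mg/L.
Difference ≈ 1.363 − 3.247 ≈ -1.884 mg/L.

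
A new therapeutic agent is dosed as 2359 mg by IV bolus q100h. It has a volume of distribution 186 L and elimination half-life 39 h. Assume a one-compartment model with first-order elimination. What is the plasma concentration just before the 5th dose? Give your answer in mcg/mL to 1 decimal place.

f = (1/2)^(τ/t½) = (1/2)^(100/39) ≈ 0.1691.
C₀ = D/Vd = 2359/186 ≈ 12.683 mcg/mL.
Before the 5th dose, 4 doses have been given. Superposition: Cmin = C₀·(f + f² + … + f^4).
≈ 12.683 × (0.1691 + 0.0286 + 0.0048 + 0.0008) ≈ 12.683 × 0.2033 ≈ 2.578 mcg/mL.

2.6 mcg/mL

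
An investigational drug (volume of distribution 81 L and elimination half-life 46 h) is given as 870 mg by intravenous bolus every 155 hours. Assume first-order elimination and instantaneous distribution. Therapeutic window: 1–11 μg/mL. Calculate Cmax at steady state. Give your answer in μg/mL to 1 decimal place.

k = ln2/t½ = ln2/46 ≈ 0.015068 h⁻¹; fraction remaining f = e^(−kτ) = e^(−0.015068×155) ≈ 0.0968.
Accumulation ratio R = 1/(1 − f) ≈ 1/0.9032 ≈ 1.1072.
Each bolus raises the concentration by D/Vd = 870/81 ≈ 10.741 μg/mL.
Steady-state peak Cmax,ss = C₀·R ≈ 10.741 × 1.1072 ≈ 11.892 μg/mL.
Peak 11.9 μg/mL vs MTC 11 μg/mL: exceeds toxic threshold.

11.9 μg/mL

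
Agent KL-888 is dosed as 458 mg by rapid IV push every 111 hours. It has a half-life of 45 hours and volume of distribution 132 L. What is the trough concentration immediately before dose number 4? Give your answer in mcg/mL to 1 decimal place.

f = (1/2)^(τ/t½) = (1/2)^(111/45) ≈ 0.1809.
C₀ = D/Vd = 458/132 ≈ 3.470 mcg/mL.
Before the 4th dose, 3 doses have been given. Superposition: Cmin = C₀·(f + f² + … + f^3).
≈ 3.470 × (0.1809 + 0.0327 + 0.0059) ≈ 3.470 × 0.2195 ≈ 0.762 mcg/mL.

0.8 mcg/mL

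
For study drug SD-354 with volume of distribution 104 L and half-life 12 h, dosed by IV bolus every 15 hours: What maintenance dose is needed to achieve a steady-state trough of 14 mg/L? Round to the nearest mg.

τ/t½ = 15/12 ≈ 1.25, so f = (1/2)^(15/12) ≈ 0.420448.
Cmin,ss = (D/Vd)·f/(1−f), so D = Cmin,ss·Vd·(1−f)/f.
D = 14 × 104 × (1−f)/f ≈ 14 × 104 × 1.37842 ≈ 2006.98 mg.

2007 mg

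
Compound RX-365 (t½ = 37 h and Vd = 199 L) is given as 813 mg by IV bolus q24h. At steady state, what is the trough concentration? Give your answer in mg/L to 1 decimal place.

Over one 24-h interval, 24/37 ≈ 0.64865 half-lives elapse, leaving f ≈ 0.6379 of each dose.
At steady state, accumulation factor R = 1/(1 − e^(−kτ)) ≈ 2.7617.
Each bolus raises the concentration by D/Vd = 813/199 ≈ 4.085 mg/L.
Steady-state peak Cmax,ss = C₀·R ≈ 4.085 × 2.7617 ≈ 11.282 mg/L.
Steady-state trough Cmin,ss = Cmax,ss·f ≈ 11.282 × 0.6379 ≈ 7.197 mg/L.

7.2 mg/L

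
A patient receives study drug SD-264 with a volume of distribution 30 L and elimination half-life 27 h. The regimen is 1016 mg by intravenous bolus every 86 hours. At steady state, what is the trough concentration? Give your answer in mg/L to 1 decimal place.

4.2 mg/L

Over one 86-h interval, 86/27 ≈ 3.1852 half-lives elapse, leaving f ≈ 0.1099 of each dose.
Single-dose peak C₀ = D/Vd = 1016/30 ≈ 33.867 mg/L.
Steady-state trough Cmin,ss = C₀·f/(1−f) ≈ 33.867 × 0.1099/0.8901 ≈ 4.182 mg/L.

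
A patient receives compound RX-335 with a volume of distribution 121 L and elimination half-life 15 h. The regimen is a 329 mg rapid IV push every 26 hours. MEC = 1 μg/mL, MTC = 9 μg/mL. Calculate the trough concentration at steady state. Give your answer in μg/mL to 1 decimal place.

1.2 μg/mL

Over one 26-h interval, 26/15 ≈ 1.7333 half-lives elapse, leaving f ≈ 0.3008 of each dose.
Each bolus raises the concentration by D/Vd = 329/121 ≈ 2.719 μg/mL.
Steady-state trough Cmin,ss = C₀·f/(1−f) ≈ 2.719 × 0.3008/0.6992 ≈ 1.170 μg/mL.
Trough 1.2 μg/mL vs MEC 1 μg/mL: adequate.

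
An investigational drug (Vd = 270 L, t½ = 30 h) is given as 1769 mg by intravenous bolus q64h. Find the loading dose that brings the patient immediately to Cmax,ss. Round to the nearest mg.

f = (1/2)^(64/30) ≈ 0.227931; accumulation ratio R = 1/(1−f) ≈ 1.29522.
Loading dose to hit Cmax,ss on first dose: D_load = D_maint·R ≈ 1769 × 1.29522 ≈ 2291.24 mg.

2291 mg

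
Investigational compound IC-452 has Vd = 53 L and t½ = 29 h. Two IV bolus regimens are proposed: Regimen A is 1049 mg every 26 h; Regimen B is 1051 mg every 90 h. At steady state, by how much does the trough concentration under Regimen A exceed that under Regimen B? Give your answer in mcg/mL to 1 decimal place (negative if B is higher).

Regimen A: f = (1/2)^(26/29) ≈ 0.5372; Cmin,ss = (1049/53)·f/(1−f) ≈ 22.974 mcg/mL.
Regimen B: f = (1/2)^(90/29) ≈ 0.1164; Cmin,ss = (1051/53)·f/(1−f) ≈ 2.612 mcg/mL.
Difference ≈ 22.974 − 2.612 ≈ 20.362 mcg/mL.

20.4 mcg/mL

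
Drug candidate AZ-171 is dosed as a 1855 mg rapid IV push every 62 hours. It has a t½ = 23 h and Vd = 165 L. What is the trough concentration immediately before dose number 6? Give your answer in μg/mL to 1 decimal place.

f = (1/2)^(τ/t½) = (1/2)^(62/23) ≈ 0.1544.
C₀ = D/Vd = 1855/165 ≈ 11.242 μg/mL.
Before the 6th dose, 5 doses have been given. Superposition: Cmin = C₀·(f + f² + … + f^5).
≈ 11.242 × (0.1544 + 0.0238 + 0.0037 + 0.0006 + 0.0001) ≈ 11.242 × 0.1826 ≈ 2.053 μg/mL.

2.1 μg/mL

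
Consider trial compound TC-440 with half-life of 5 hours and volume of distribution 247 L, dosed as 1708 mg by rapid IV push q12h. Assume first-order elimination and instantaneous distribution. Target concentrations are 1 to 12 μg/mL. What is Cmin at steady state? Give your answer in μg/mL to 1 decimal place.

τ/t½ = 12/5 ≈ 2.4, so fraction remaining f = (1/2)^(12/5) ≈ 0.1895.
Accumulation ratio R = 1/(1 − f) ≈ 1/0.8105 ≈ 1.2338.
Each bolus raises the concentration by D/Vd = 1708/247 ≈ 6.915 μg/mL.
Steady-state peak Cmax,ss = C₀·R ≈ 6.915 × 1.2338 ≈ 8.532 μg/mL.
One interval later, Cmin,ss = Cmax,ss·e^(−kτ) ≈ 8.532 × 0.1895 ≈ 1.617 μg/mL.
Trough 1.6 μg/mL vs MEC 1 μg/mL: adequate.

1.6 μg/mL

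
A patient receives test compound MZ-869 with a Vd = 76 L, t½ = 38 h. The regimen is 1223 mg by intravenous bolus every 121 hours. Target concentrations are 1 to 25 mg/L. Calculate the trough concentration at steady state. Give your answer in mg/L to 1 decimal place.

Over one 121-h interval, 121/38 ≈ 3.1842 half-lives elapse, leaving f ≈ 0.1100 of each dose.
At steady state, accumulation factor R = 1/(1 − e^(−kτ)) ≈ 1.1236.
Each bolus raises the concentration by D/Vd = 1223/76 ≈ 16.092 mg/L.
Cmax,ss = C₀/(1 − f) ≈ 16.092/0.8900 ≈ 18.081 mg/L.
One interval later, Cmin,ss = Cmax,ss·e^(−kτ) ≈ 18.081 × 0.1100 ≈ 1.989 mg/L.
Trough 2.0 mg/L vs MEC 1 mg/L: adequate.

2.0 mg/L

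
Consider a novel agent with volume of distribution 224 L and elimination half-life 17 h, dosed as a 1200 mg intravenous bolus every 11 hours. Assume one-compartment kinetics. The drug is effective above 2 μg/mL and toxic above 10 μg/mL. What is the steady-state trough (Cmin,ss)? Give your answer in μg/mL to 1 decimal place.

9.5 μg/mL

Over one 11-h interval, 11/17 ≈ 0.64706 half-lives elapse, leaving f ≈ 0.6386 of each dose.
Each bolus raises the concentration by D/Vd = 1200/224 ≈ 5.357 μg/mL.
Steady-state trough Cmin,ss = C₀·f/(1−f) ≈ 5.357 × 0.6386/0.3614 ≈ 9.466 μg/mL.
Trough 9.5 μg/mL vs MEC 2 μg/mL: adequate.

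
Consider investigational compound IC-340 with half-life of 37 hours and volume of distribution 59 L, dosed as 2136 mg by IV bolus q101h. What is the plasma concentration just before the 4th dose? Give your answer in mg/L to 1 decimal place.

6.4 mg/L

f = (1/2)^(τ/t½) = (1/2)^(101/37) ≈ 0.1508.
C₀ = D/Vd = 2136/59 ≈ 36.203 mg/L.
Before the 4th dose, 3 doses have been given. Superposition: Cmin = C₀·(f + f² + … + f^3).
≈ 36.203 × (0.1508 + 0.0227 + 0.0034) ≈ 36.203 × 0.1769 ≈ 6.404 mg/L.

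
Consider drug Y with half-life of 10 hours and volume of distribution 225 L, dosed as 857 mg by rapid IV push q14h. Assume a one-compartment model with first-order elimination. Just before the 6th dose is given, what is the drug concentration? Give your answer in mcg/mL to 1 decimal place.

f = (1/2)^(τ/t½) = (1/2)^(14/10) ≈ 0.3789.
C₀ = D/Vd = 857/225 ≈ 3.809 mcg/mL.
Before the 6th dose, 5 doses have been given. Superposition: Cmin = C₀·(f + f² + … + f^5).
≈ 3.809 × (0.3789 + 0.1436 + 0.0544 + 0.0206 + 0.0078) ≈ 3.809 × 0.6053 ≈ 2.306 mcg/mL.

2.3 mcg/mL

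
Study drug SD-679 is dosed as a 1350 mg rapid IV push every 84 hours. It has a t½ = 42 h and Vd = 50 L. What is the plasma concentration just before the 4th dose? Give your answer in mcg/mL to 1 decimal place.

8.9 mcg/mL

f = (1/2)^(τ/t½) = (1/2)^(84/42) ≈ 0.2500.
C₀ = D/Vd = 1350/50 ≈ 27.000 mcg/mL.
Before the 4th dose, 3 doses have been given. Superposition: Cmin = C₀·(f + f² + … + f^3).
≈ 27.000 × (0.2500 + 0.0625 + 0.0156) ≈ 27.000 × 0.3281 ≈ 8.859 mcg/mL.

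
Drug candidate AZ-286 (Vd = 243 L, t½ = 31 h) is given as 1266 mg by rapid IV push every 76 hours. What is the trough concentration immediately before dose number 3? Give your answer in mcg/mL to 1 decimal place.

f = (1/2)^(τ/t½) = (1/2)^(76/31) ≈ 0.1828.
C₀ = D/Vd = 1266/243 ≈ 5.210 mcg/mL.
Before the 3rd dose, 2 doses have been given. Superposition: Cmin = C₀·(f + f²).
≈ 5.210 × (0.1828 + 0.0334) ≈ 5.210 × 0.2162 ≈ 1.126 mcg/mL.

1.1 mcg/mL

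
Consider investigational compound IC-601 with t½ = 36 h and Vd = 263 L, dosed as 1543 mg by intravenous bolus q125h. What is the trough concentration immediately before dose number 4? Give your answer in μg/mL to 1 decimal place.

f = (1/2)^(τ/t½) = (1/2)^(125/36) ≈ 0.0901.
C₀ = D/Vd = 1543/263 ≈ 5.867 μg/mL.
Before the 4th dose, 3 doses have been given. Superposition: Cmin = C₀·(f + f² + … + f^3).
≈ 5.867 × (0.0901 + 0.0081 + 0.0007) ≈ 5.867 × 0.0989 ≈ 0.580 μg/mL.

0.6 μg/mL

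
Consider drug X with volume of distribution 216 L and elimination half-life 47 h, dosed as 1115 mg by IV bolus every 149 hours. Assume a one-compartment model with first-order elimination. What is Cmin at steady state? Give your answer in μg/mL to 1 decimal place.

0.6 μg/mL

τ/t½ = 149/47 ≈ 3.1702, so fraction remaining f = (1/2)^(149/47) ≈ 0.1111.
At steady state, accumulation factor R = 1/(1 − e^(−kτ)) ≈ 1.1250.
Single-dose peak C₀ = D/Vd = 1115/216 ≈ 5.162 μg/mL.
Cmax,ss = C₀/(1 − f) ≈ 5.162/0.8889 ≈ 5.807 μg/mL.
One interval later, Cmin,ss = Cmax,ss·e^(−kτ) ≈ 5.807 × 0.1111 ≈ 0.645 μg/mL.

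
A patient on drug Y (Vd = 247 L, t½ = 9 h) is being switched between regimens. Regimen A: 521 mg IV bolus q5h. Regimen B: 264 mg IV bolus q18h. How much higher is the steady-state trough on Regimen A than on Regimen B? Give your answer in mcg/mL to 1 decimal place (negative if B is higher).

4.1 mcg/mL

Regimen A: f = (1/2)^(5/9) ≈ 0.6804; Cmin,ss = (521/247)·f/(1−f) ≈ 4.491 mcg/mL.
Regimen B: f = (1/2)^(18/9) ≈ 0.2500; Cmin,ss = (264/247)·f/(1−f) ≈ 0.356 mcg/mL.
Difference ≈ 4.491 − 0.356 ≈ 4.135 mcg/mL.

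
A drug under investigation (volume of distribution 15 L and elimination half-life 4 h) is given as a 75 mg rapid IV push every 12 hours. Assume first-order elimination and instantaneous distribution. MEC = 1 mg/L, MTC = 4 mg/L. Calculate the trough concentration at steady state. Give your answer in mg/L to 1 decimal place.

0.7 mg/L

τ = 12 h = 3 half-lives, so f = (1/2)^3 = 0.125.
At steady state, R = 1/(1 − 0.125) = 8/7.
Single-dose peak C₀ = D/Vd = 75/15 = 5 mg/L.
Steady-state peak Cmax,ss = C₀·R = 5 × 8/7 ≈ 5.714 mg/L.
Steady-state trough Cmin,ss = Cmax,ss·f ≈ 5.714 × 0.125 ≈ 0.714 mg/L.
Trough 0.7 mg/L vs MEC 1 mg/L: subtherapeutic.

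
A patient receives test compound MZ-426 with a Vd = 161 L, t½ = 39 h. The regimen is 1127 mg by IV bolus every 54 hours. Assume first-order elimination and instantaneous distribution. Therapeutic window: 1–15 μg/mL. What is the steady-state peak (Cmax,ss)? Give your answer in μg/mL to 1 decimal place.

k = ln2/t½ = ln2/39 ≈ 0.017773 h⁻¹; fraction remaining f = e^(−kτ) = e^(−0.017773×54) ≈ 0.3830.
At steady state, accumulation factor R = 1/(1 − e^(−kτ)) ≈ 1.6207.
Each bolus raises the concentration by D/Vd = 1127/161 ≈ 7.000 μg/mL.
Cmax,ss = C₀/(1 − f) ≈ 7.000/0.6170 ≈ 11.345 μg/mL.
Peak 11.3 μg/mL vs MTC 15 μg/mL: below toxic threshold.

11.3 μg/mL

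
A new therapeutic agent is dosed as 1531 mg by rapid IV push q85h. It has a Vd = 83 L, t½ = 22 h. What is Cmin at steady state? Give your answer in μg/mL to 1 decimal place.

1.4 μg/mL

k = ln2/t½ = ln2/22 ≈ 0.031507 h⁻¹; fraction remaining f = e^(−kτ) = e^(−0.031507×85) ≈ 0.0687.
Each bolus raises the concentration by D/Vd = 1531/83 ≈ 18.446 μg/mL.
Steady-state trough Cmin,ss = C₀·f/(1−f) ≈ 18.446 × 0.0687/0.9313 ≈ 1.361 μg/mL.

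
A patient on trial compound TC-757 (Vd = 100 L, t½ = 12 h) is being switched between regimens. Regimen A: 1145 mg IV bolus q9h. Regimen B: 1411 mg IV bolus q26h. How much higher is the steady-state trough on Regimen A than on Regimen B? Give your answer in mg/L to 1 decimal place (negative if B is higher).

Regimen A: f = (1/2)^(9/12) ≈ 0.5946; Cmin,ss = (1145/100)·f/(1−f) ≈ 16.794 mg/L.
Regimen B: f = (1/2)^(26/12) ≈ 0.2227; Cmin,ss = (1411/100)·f/(1−f) ≈ 4.043 mg/L.
Difference ≈ 16.794 − 4.043 ≈ 12.751 mg/L.

12.8 mg/L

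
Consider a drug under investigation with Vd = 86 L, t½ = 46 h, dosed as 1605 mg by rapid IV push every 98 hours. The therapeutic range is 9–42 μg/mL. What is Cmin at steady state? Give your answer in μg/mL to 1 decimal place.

5.5 μg/mL

k = ln2/t½ = ln2/46 ≈ 0.015068 h⁻¹; fraction remaining f = e^(−kτ) = e^(−0.015068×98) ≈ 0.2284.
Accumulation ratio R = 1/(1 − f) ≈ 1/0.7716 ≈ 1.2960.
Single-dose peak C₀ = D/Vd = 1605/86 ≈ 18.663 μg/mL.
Steady-state peak Cmax,ss = C₀·R ≈ 18.663 × 1.2960 ≈ 24.187 μg/mL.
Steady-state trough Cmin,ss = Cmax,ss·f ≈ 24.187 × 0.2284 ≈ 5.524 μg/mL.
Trough 5.5 μg/mL vs MEC 9 μg/mL: subtherapeutic.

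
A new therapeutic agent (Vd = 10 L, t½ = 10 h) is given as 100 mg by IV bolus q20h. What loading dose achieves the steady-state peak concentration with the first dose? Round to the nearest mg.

f = (1/2)^(20/10) ≈ 0.250000; accumulation ratio R = 1/(1−f) ≈ 1.33333.
Loading dose to hit Cmax,ss on first dose: D_load = D_maint·R ≈ 100 × 1.33333 ≈ 133.33 mg.

133 mg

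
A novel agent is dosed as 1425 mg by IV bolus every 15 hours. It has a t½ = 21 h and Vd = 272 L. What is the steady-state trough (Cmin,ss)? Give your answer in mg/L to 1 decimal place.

8.2 mg/L

τ/t½ = 15/21 ≈ 0.71429, so fraction remaining f = (1/2)^(15/21) ≈ 0.6095.
Each bolus raises the concentration by D/Vd = 1425/272 ≈ 5.239 mg/L.
Steady-state trough Cmin,ss = C₀·f/(1−f) ≈ 5.239 × 0.6095/0.3905 ≈ 8.177 mg/L.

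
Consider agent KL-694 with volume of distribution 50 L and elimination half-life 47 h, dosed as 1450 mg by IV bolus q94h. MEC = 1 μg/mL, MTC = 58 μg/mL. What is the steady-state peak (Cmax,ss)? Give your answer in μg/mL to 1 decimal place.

The dosing interval is 2 half-lives, so f = 2^(−2) = 0.25.
At steady state, R = 1/(1 − 0.25) = 4/3.
Single-dose peak C₀ = D/Vd = 1450/50 = 29 μg/mL.
Steady-state peak Cmax,ss = C₀·R = 29 × 4/3 ≈ 38.667 μg/mL.
Peak 38.7 μg/mL vs MTC 58 μg/mL: below toxic threshold.

38.7 μg/mL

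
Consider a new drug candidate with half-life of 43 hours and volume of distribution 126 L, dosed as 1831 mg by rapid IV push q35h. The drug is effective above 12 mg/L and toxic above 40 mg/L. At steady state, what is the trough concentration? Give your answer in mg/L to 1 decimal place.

19.2 mg/L

k = ln2/t½ = ln2/43 ≈ 0.016120 h⁻¹; fraction remaining f = e^(−kτ) = e^(−0.016120×35) ≈ 0.5688.
Each bolus raises the concentration by D/Vd = 1831/126 ≈ 14.532 mg/L.
Steady-state trough Cmin,ss = C₀·f/(1−f) ≈ 14.532 × 0.5688/0.4312 ≈ 19.169 mg/L.
Trough 19.2 mg/L vs MEC 12 mg/L: adequate.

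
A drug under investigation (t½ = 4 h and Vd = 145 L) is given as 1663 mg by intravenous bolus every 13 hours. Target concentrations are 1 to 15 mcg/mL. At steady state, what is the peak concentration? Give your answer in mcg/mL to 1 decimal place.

12.8 mcg/mL

Over one 13-h interval, 13/4 ≈ 3.25 half-lives elapse, leaving f ≈ 0.1051 of each dose.
At steady state, accumulation factor R = 1/(1 − e^(−kτ)) ≈ 1.1174.
Each bolus raises the concentration by D/Vd = 1663/145 ≈ 11.469 mcg/mL.
Cmax,ss = C₀/(1 − f) ≈ 11.469/0.8949 ≈ 12.816 mcg/mL.
Peak 12.8 mcg/mL vs MTC 15 mcg/mL: below toxic threshold.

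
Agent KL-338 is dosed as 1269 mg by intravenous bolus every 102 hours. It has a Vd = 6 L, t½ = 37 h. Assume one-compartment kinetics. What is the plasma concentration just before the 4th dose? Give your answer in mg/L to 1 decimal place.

36.6 mg/L

f = (1/2)^(τ/t½) = (1/2)^(102/37) ≈ 0.1480.
C₀ = D/Vd = 1269/6 ≈ 211.500 mg/L.
Before the 4th dose, 3 doses have been given. Superposition: Cmin = C₀·(f + f² + … + f^3).
≈ 211.500 × (0.1480 + 0.0219 + 0.0032) ≈ 211.500 × 0.1731 ≈ 36.611 mg/L.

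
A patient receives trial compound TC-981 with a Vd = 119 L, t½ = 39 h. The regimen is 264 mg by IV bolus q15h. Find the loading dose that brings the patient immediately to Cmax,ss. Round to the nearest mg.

f = (1/2)^(15/39) ≈ 0.765983; accumulation ratio R = 1/(1−f) ≈ 4.27319.
Loading dose to hit Cmax,ss on first dose: D_load = D_maint·R ≈ 264 × 4.27319 ≈ 1128.12 mg.

1128 mg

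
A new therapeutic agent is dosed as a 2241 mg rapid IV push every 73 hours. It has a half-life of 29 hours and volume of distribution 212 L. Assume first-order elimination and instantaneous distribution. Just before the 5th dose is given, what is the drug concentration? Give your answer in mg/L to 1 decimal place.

2.2 mg/L

f = (1/2)^(τ/t½) = (1/2)^(73/29) ≈ 0.1747.
C₀ = D/Vd = 2241/212 ≈ 10.571 mg/L.
Before the 5th dose, 4 doses have been given. Superposition: Cmin = C₀·(f + f² + … + f^4).
≈ 10.571 × (0.1747 + 0.0305 + 0.0053 + 0.0009) ≈ 10.571 × 0.2114 ≈ 2.235 mg/L.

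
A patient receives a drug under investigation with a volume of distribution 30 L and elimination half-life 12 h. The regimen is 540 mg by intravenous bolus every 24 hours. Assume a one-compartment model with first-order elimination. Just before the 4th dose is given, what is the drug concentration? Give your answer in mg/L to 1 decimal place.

f = (1/2)^(τ/t½) = (1/2)^(24/12) ≈ 0.2500.
C₀ = D/Vd = 540/30 ≈ 18.000 mg/L.
Before the 4th dose, 3 doses have been given. Superposition: Cmin = C₀·(f + f² + … + f^3).
≈ 18.000 × (0.2500 + 0.0625 + 0.0156) ≈ 18.000 × 0.3281 ≈ 5.906 mg/L.

5.9 mg/L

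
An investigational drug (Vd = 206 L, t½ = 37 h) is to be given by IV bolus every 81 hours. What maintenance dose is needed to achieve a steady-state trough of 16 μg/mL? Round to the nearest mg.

τ/t½ = 81/37 ≈ 2.1892, so f = (1/2)^(81/37) ≈ 0.219275.
Cmin,ss = (D/Vd)·f/(1−f), so D = Cmin,ss·Vd·(1−f)/f.
D = 16 × 206 × (1−f)/f ≈ 16 × 206 × 3.56048 ≈ 11735.34 mg.

11735 mg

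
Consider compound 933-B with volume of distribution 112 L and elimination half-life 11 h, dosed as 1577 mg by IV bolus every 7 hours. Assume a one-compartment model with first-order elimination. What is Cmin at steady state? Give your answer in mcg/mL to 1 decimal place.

Over one 7-h interval, 7/11 ≈ 0.63636 half-lives elapse, leaving f ≈ 0.6433 of each dose.
Single-dose peak C₀ = D/Vd = 1577/112 ≈ 14.080 mcg/mL.
Steady-state trough Cmin,ss = C₀·f/(1−f) ≈ 14.080 × 0.6433/0.3567 ≈ 25.393 mcg/mL.

25.4 mcg/mL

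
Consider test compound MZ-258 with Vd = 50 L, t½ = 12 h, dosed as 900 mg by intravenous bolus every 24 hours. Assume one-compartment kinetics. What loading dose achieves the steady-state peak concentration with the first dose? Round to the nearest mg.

f = (1/2)^(24/12) ≈ 0.250000; accumulation ratio R = 1/(1−f) ≈ 1.33333.
Loading dose to hit Cmax,ss on first dose: D_load = D_maint·R ≈ 900 × 1.33333 ≈ 1200.00 mg.

1200 mg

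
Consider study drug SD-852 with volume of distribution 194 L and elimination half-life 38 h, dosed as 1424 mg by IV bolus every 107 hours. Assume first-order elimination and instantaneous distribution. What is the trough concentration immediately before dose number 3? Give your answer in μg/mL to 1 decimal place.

f = (1/2)^(τ/t½) = (1/2)^(107/38) ≈ 0.1420.
C₀ = D/Vd = 1424/194 ≈ 7.340 μg/mL.
Before the 3rd dose, 2 doses have been given. Superposition: Cmin = C₀·(f + f²).
≈ 7.340 × (0.1420 + 0.0202) ≈ 7.340 × 0.1622 ≈ 1.191 μg/mL.

1.2 μg/mL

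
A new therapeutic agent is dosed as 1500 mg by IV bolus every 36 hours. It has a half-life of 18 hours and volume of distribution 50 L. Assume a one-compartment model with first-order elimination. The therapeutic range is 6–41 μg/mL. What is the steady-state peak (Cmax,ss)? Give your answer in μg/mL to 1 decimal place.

40.0 μg/mL

τ = 36 h = 2 half-lives, so f = (1/2)^2 = 0.25.
At steady state, R = 1/(1 − 0.25) = 4/3.
Single-dose peak C₀ = D/Vd = 1500/50 = 30 μg/mL.
Steady-state peak Cmax,ss = C₀·R = 30 × 4/3 ≈ 40.000 μg/mL.
Peak 40.0 μg/mL vs MTC 41 μg/mL: below toxic threshold.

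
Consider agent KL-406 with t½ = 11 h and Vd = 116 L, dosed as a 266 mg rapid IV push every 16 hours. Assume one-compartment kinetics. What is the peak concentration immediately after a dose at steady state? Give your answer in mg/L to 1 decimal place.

Over one 16-h interval, 16/11 ≈ 1.4545 half-lives elapse, leaving f ≈ 0.3649 of each dose.
Accumulation ratio R = 1/(1 − f) ≈ 1/0.6351 ≈ 1.5746.
Each bolus raises the concentration by D/Vd = 266/116 ≈ 2.293 mg/L.
Steady-state peak Cmax,ss = C₀·R ≈ 2.293 × 1.5746 ≈ 3.611 mg/L.

3.6 mg/L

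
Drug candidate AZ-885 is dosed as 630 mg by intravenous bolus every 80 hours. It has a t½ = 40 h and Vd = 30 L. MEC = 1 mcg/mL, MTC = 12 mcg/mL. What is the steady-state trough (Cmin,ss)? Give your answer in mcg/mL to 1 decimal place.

7.0 mcg/mL

The dosing interval is 2 half-lives, so f = 2^(−2) = 0.25.
At steady state, R = 1/(1 − 0.25) = 4/3.
Single-dose peak C₀ = D/Vd = 630/30 = 21 mcg/mL.
Steady-state peak Cmax,ss = C₀·R = 21 × 4/3 ≈ 28.000 mcg/mL.
Steady-state trough Cmin,ss = Cmax,ss·f ≈ 28.000 × 0.25 ≈ 7.000 mcg/mL.
Trough 7.0 mcg/mL vs MEC 1 mcg/mL: adequate.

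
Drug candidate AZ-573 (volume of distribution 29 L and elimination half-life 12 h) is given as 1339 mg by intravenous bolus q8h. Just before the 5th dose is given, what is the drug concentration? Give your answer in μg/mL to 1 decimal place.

f = (1/2)^(τ/t½) = (1/2)^(8/12) ≈ 0.6300.
C₀ = D/Vd = 1339/29 ≈ 46.172 μg/mL.
Before the 5th dose, 4 doses have been given. Superposition: Cmin = C₀·(f + f² + … + f^4).
≈ 46.172 × (0.6300 + 0.3969 + 0.2500 + 0.1575) ≈ 46.172 × 1.4344 ≈ 66.229 μg/mL.

66.2 μg/mL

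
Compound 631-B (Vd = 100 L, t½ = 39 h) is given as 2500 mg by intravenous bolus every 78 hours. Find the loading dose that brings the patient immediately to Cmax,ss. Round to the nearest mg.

f = (1/2)^(78/39) ≈ 0.250000; accumulation ratio R = 1/(1−f) ≈ 1.33333.
Loading dose to hit Cmax,ss on first dose: D_load = D_maint·R ≈ 2500 × 1.33333 ≈ 3333.32 mg.

3333 mg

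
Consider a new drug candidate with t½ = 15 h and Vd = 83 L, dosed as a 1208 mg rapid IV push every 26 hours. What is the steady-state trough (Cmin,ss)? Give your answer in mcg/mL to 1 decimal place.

Over one 26-h interval, 26/15 ≈ 1.7333 half-lives elapse, leaving f ≈ 0.3008 of each dose.
Single-dose peak C₀ = D/Vd = 1208/83 ≈ 14.554 mcg/mL.
Steady-state trough Cmin,ss = C₀·f/(1−f) ≈ 14.554 × 0.3008/0.6992 ≈ 6.261 mcg/mL.

6.3 mcg/mL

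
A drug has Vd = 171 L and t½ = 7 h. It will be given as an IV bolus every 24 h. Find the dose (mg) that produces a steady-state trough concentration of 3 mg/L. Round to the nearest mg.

τ/t½ = 24/7 ≈ 3.4286, so f = (1/2)^(24/7) ≈ 0.092875.
Cmin,ss = (D/Vd)·f/(1−f), so D = Cmin,ss·Vd·(1−f)/f.
D = 3 × 171 × (1−f)/f ≈ 3 × 171 × 9.76716 ≈ 5010.55 mg.

5011 mg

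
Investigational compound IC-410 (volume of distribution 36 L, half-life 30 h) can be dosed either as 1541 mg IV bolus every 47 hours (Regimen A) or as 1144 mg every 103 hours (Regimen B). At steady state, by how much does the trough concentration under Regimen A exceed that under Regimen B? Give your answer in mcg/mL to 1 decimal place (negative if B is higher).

Regimen A: f = (1/2)^(47/30) ≈ 0.3376; Cmin,ss = (1541/36)·f/(1−f) ≈ 21.816 mcg/mL.
Regimen B: f = (1/2)^(103/30) ≈ 0.0926; Cmin,ss = (1144/36)·f/(1−f) ≈ 3.243 mcg/mL.
Difference ≈ 21.816 − 3.243 ≈ 18.573 mcg/mL.

18.6 mcg/mL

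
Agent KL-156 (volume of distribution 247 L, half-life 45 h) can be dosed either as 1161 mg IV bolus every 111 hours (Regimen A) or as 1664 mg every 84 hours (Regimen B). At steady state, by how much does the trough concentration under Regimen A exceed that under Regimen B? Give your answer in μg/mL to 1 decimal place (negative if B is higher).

Regimen A: f = (1/2)^(111/45) ≈ 0.1809; Cmin,ss = (1161/247)·f/(1−f) ≈ 1.038 μg/mL.
Regimen B: f = (1/2)^(84/45) ≈ 0.2742; Cmin,ss = (1664/247)·f/(1−f) ≈ 2.545 μg/mL.
Difference ≈ 1.038 − 2.545 ≈ -1.507 μg/mL.

-1.5 μg/mL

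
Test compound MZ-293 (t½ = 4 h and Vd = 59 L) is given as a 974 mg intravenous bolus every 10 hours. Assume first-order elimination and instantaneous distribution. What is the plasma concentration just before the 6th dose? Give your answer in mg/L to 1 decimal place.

3.5 mg/L

f = (1/2)^(τ/t½) = (1/2)^(10/4) ≈ 0.1768.
C₀ = D/Vd = 974/59 ≈ 16.508 mg/L.
Before the 6th dose, 5 doses have been given. Superposition: Cmin = C₀·(f + f² + … + f^5).
≈ 16.508 × (0.1768 + 0.0313 + 0.0055 + 0.0010 + 0.0002) ≈ 16.508 × 0.2148 ≈ 3.546 mg/L.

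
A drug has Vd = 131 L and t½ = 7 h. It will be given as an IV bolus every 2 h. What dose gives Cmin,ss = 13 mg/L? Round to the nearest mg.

τ/t½ = 2/7 ≈ 0.28571, so f = (1/2)^(2/7) ≈ 0.820335.
Cmin,ss = (D/Vd)·f/(1−f), so D = Cmin,ss·Vd·(1−f)/f.
D = 13 × 131 × (1−f)/f ≈ 13 × 131 × 0.21901 ≈ 372.97 mg.

373 mg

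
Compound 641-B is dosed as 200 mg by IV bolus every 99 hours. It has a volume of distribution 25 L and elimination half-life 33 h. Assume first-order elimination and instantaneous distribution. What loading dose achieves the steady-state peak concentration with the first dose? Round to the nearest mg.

f = (1/2)^(99/33) ≈ 0.125000; accumulation ratio R = 1/(1−f) ≈ 1.14286.
Loading dose to hit Cmax,ss on first dose: D_load = D_maint·R ≈ 200 × 1.14286 ≈ 228.57 mg.

229 mg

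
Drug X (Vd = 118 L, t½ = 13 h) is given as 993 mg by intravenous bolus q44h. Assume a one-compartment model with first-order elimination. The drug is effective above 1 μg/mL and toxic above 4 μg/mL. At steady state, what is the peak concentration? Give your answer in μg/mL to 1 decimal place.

k = ln2/t½ = ln2/13 ≈ 0.053319 h⁻¹; fraction remaining f = e^(−kτ) = e^(−0.053319×44) ≈ 0.0957.
Accumulation ratio R = 1/(1 − f) ≈ 1/0.9043 ≈ 1.1058.
Single-dose peak C₀ = D/Vd = 993/118 ≈ 8.415 μg/mL.
Steady-state peak Cmax,ss = C₀·R ≈ 8.415 × 1.1058 ≈ 9.305 μg/mL.
Peak 9.3 μg/mL vs MTC 4 μg/mL: exceeds toxic threshold.

9.3 μg/mL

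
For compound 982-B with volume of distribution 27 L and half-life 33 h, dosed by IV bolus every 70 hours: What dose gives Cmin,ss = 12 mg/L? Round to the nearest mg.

τ/t½ = 70/33 ≈ 2.1212, so f = (1/2)^(70/33) ≈ 0.229854.
Cmin,ss = (D/Vd)·f/(1−f), so D = Cmin,ss·Vd·(1−f)/f.
D = 12 × 27 × (1−f)/f ≈ 12 × 27 × 3.35059 ≈ 1085.59 mg.

1086 mg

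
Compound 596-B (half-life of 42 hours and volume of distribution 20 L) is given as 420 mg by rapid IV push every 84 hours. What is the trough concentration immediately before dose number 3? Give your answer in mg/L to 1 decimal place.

f = (1/2)^(τ/t½) = (1/2)^(84/42) ≈ 0.2500.
C₀ = D/Vd = 420/20 ≈ 21.000 mg/L.
Before the 3rd dose, 2 doses have been given. Superposition: Cmin = C₀·(f + f²).
≈ 21.000 × (0.2500 + 0.0625) ≈ 21.000 × 0.3125 ≈ 6.562 mg/L.

6.6 mg/L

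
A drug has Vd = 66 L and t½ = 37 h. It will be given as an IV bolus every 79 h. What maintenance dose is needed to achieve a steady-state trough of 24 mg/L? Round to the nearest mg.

τ/t½ = 79/37 ≈ 2.1351, so f = (1/2)^(79/37) ≈ 0.227646.
Cmin,ss = (D/Vd)·f/(1−f), so D = Cmin,ss·Vd·(1−f)/f.
D = 24 × 66 × (1−f)/f ≈ 24 × 66 × 3.39279 ≈ 5374.18 mg.

5374 mg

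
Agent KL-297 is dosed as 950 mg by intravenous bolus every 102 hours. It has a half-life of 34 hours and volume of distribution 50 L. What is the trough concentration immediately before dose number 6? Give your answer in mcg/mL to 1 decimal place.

f = (1/2)^(τ/t½) = (1/2)^(102/34) ≈ 0.1250.
C₀ = D/Vd = 950/50 ≈ 19.000 mcg/mL.
Before the 6th dose, 5 doses have been given. Superposition: Cmin = C₀·(f + f² + … + f^5).
≈ 19.000 × (0.1250 + 0.0156 + 0.0020 + 0.0002 + 0.0000) ≈ 19.000 × 0.1428 ≈ 2.713 mcg/mL.

2.7 mcg/mL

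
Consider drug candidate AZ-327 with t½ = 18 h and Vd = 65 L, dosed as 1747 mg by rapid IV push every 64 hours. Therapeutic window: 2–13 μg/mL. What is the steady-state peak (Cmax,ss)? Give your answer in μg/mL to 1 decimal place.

τ/t½ = 64/18 ≈ 3.5556, so fraction remaining f = (1/2)^(64/18) ≈ 0.0850.
At steady state, accumulation factor R = 1/(1 − e^(−kτ)) ≈ 1.0929.
Each bolus raises the concentration by D/Vd = 1747/65 ≈ 26.877 μg/mL.
Steady-state peak Cmax,ss = C₀·R ≈ 26.877 × 1.0929 ≈ 29.374 μg/mL.
Peak 29.4 μg/mL vs MTC 13 μg/mL: exceeds toxic threshold.

29.4 μg/mL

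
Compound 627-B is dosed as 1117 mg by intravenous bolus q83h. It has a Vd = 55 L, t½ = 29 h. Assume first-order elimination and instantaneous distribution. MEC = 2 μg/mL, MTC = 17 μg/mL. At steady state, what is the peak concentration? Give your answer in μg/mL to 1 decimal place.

23.5 μg/mL

Over one 83-h interval, 83/29 ≈ 2.8621 half-lives elapse, leaving f ≈ 0.1375 of each dose.
Accumulation ratio R = 1/(1 − f) ≈ 1/0.8625 ≈ 1.1594.
Each bolus raises the concentration by D/Vd = 1117/55 ≈ 20.309 μg/mL.
Cmax,ss = C₀/(1 − f) ≈ 20.309/0.8625 ≈ 23.547 μg/mL.
Peak 23.5 μg/mL vs MTC 17 μg/mL: exceeds toxic threshold.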